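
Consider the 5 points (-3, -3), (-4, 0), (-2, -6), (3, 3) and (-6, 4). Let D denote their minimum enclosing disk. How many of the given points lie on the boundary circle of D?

3

A smallest enclosing disk is always determined by at most three of the input points on its boundary.
The minimum enclosing circle is determined by three boundary points: (-2, -6), (3, 3), (-6, 4).
Their circumcentre is (-82/43, -7/43) with r² = 63017/1849.
The farthest remaining point (-3, -3) is at distance² 17093/1849 ≤ 63017/1849.
The points at distance exactly r from the centre are (-2, -6), (3, 3), (-6, 4) — 3 points.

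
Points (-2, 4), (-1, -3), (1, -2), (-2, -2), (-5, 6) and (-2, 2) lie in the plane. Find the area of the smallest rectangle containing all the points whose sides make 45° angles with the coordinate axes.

In coordinates u = x + y, v = x − y the rectangle is axis-aligned; the map (x,y)→(u,v) scales areas by 2.
u-values: 2, -4, -1, -4, 1, 0; range = 2 − (-4) = 6.
v-values: -6, 2, 3, 0, -11, -4; range = 3 − (-11) = 14.
Area = (6 × 14) / 2 = 42.

42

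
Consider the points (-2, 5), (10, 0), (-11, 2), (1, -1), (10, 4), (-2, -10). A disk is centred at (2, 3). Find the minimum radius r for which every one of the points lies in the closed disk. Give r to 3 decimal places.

The required radius is the distance from (2, 3) to the farthest point.
Squared distances: 20, 73, 170, 17, 65, 185.
Maximum is 185, attained at (-2, -10).
r = √185 ≈ 13.601.

13.601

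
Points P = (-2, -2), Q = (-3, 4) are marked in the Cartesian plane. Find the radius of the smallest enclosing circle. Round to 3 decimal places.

The smallest circle enclosing two points has them as diameter endpoints.
Centre = midpoint = (-2.5, 1); r² = |PQ|²/4 = 37/4 = 9.25.
r = √(9.25) ≈ 3.041.

3.041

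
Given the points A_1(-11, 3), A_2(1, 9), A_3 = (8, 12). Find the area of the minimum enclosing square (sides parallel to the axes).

361

The bounding box has width 19 and height 9.
An axis-aligned square enclosing the set must have side ≥ max(width, height).
So the minimum side is max(19, 9) = 19.
Area = 19² = 361.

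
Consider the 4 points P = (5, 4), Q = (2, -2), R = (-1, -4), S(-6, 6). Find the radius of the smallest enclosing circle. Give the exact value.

A smallest enclosing disk is always determined by at most three of the input points on its boundary.
The minimum enclosing circle is determined by three boundary points: P, R, S.
Their circumcentre is (-1, 2.25) with r² = 39.0625.
The farthest remaining point Q is at distance² 27.0625 ≤ 39.0625.
r = √(39.0625) = 6.25.

6.25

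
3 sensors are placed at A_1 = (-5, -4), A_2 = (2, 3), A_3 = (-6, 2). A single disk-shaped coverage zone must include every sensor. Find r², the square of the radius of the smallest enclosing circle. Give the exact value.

2405/98

Side lengths²: A_1A_2² = 98, A_1A_3² = 37, A_2A_3² = 65.
Since A_1A_2² = 98 < 65 + 37 = 102, the triangle is acute, so the smallest enclosing circle is the circumcircle.
Circumcentre = (-23/14, -5/14), r² = 2405/98.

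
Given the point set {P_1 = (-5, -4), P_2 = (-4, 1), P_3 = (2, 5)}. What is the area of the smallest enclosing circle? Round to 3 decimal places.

Side lengths²: P_1P_2² = 26, P_1P_3² = 130, P_2P_3² = 52.
Since P_1P_3² = 130 ≥ 52 + 26 = 78, the angle opposite P_1P_3 is not acute, so the smallest enclosing circle has P_1P_3 as diameter.
Centre = midpoint of P_1P_3 = (-1.5, 0.5), r² = 130/4 = 32.5.
Area = π·r² = π·32.5 ≈ 102.102.

102.102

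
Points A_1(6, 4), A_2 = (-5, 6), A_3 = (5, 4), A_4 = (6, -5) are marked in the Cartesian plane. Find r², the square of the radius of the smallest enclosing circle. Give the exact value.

60.5

The minimum enclosing circle of a finite set is fixed by two of the points (as a diameter) or three (as a circumcircle).
The farthest pair is A_2–A_4 with squared distance 242. The circle on this segment as diameter has centre (0.5, 0.5) and r² = 242/4 = 60.5.
Check A_1: distance² to centre = 42.5 ≤ 60.5, so it lies inside.
All remaining points lie in this disk, and no smaller disk contains both endpoints, so this is the minimum enclosing circle.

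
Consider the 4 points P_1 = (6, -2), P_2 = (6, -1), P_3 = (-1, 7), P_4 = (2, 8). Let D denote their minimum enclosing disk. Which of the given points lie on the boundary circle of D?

P_1, P_3

By Welzl's lemma the MEC is supported by two points (diametrically opposite) or three points (on a circumcircle).
The farthest pair is P_1–P_3 with squared distance 130. The circle on this segment as diameter has centre (2.5, 2.5) and r² = 130/4 = 32.5.
Check P_2: distance² to centre = 24.5 ≤ 32.5, so it lies inside.
All remaining points lie in this disk, and no smaller disk contains both endpoints, so this is the minimum enclosing circle.
The points at distance exactly r from the centre are P_1, P_3 — 2 points.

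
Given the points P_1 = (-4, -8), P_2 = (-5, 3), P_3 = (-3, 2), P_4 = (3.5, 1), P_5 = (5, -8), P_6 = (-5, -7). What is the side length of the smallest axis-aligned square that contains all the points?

11

The bounding box has width 10 and height 11.
An axis-aligned square enclosing the set must have side ≥ max(width, height).
So the minimum side is max(10, 11) = 11.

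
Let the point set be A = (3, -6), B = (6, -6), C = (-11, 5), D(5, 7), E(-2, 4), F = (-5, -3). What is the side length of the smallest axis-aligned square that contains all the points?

The bounding box has width 17 and height 13.
An axis-aligned square enclosing the set must have side ≥ max(width, height).
So the minimum side is max(17, 13) = 17.

17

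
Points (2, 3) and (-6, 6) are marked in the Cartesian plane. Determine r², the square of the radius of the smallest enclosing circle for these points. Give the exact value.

18.25

The smallest circle enclosing two points has them as diameter endpoints.
Centre = midpoint = (-2, 4.5); r² = |(2, 3)−(-6, 6)|²/4 = 73/4 = 18.25.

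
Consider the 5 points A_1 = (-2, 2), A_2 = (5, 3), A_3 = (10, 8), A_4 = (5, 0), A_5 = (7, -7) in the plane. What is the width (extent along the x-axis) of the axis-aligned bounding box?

12

max x = 10, min x = -2, so width = 12.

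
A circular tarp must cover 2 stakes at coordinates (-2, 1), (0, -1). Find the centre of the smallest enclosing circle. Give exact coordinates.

(-1, 0)

The smallest circle enclosing two points has them as diameter endpoints.
Centre = midpoint = (-1, 0); r² = |(-2, 1)−(0, -1)|²/4 = 8/4 = 2.
Centre = (-1, 0).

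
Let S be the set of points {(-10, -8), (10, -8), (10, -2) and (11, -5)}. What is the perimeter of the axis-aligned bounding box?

54

Width = max x − min x = 11 − (-10) = 21.
Height = max y − min y = -2 − (-8) = 6.
Perimeter = 2(21 + 6) = 54.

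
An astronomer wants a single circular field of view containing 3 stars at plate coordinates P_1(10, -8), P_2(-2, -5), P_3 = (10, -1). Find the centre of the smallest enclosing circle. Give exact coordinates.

Side lengths²: P_1P_2² = 153, P_1P_3² = 49, P_2P_3² = 160.
Since P_2P_3² = 160 < 153 + 49 = 202, the triangle is acute, so the smallest enclosing circle is the circumcircle.
Circumcentre = (4.5, -4.5), r² = 42.5.
Centre = (4.5, -4.5).

(4.5, -4.5)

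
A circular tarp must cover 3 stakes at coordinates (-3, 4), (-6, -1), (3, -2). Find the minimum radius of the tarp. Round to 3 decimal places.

4.667

Call the three points A, B, C in the order given.
Side lengths²: AB² = 34, AC² = 72, BC² = 82.
Since BC² = 82 < 72 + 34 = 106, the triangle is acute, so the smallest enclosing circle is the circumcircle.
Circumcentre = (-1.375, -0.375), r² = 21.78125.
r = √(21.78125) ≈ 4.667.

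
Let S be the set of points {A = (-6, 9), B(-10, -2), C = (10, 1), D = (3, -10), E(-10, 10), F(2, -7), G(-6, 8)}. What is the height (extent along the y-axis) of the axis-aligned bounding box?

max y = 10, min y = -10, so height = 20.

20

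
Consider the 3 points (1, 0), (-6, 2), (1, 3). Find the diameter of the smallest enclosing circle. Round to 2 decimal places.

7.35

Call the three points A, B, C in the order given.
Side lengths²: AB² = 53, AC² = 9, BC² = 50.
Since AB² = 53 < 50 + 9 = 59, the triangle is acute, so the smallest enclosing circle is the circumcircle.
Circumcentre = (-33/14, 1.5), r² = 1325/98.
Diameter = 2r = 2√(1325/98) ≈ 7.35.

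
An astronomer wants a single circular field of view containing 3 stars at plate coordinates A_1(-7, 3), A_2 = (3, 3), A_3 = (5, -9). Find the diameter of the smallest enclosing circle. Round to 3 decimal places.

Side lengths²: A_1A_2² = 100, A_1A_3² = 288, A_2A_3² = 148.
Since A_1A_3² = 288 ≥ 148 + 100 = 248, the angle opposite A_1A_3 is not acute, so the smallest enclosing circle has A_1A_3 as diameter.
Centre = midpoint of A_1A_3 = (-1, -3), r² = 288/4 = 72.
Diameter = 2r = 2√72 ≈ 16.971.

16.971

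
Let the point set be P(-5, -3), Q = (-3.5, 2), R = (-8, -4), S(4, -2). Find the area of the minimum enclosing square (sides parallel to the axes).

The bounding box has width 12 and height 6.
An axis-aligned square enclosing the set must have side ≥ max(width, height).
So the minimum side is max(12, 6) = 12.
Area = 12² = 144.

144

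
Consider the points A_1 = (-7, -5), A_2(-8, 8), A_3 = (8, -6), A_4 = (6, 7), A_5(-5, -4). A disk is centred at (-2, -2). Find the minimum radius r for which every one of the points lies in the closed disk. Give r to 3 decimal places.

12.042

The required radius is the distance from (-2, -2) to the farthest point.
Squared distances: 34, 136, 116, 145, 13.
Maximum is 145, attained at A_4.
r = √145 ≈ 12.042.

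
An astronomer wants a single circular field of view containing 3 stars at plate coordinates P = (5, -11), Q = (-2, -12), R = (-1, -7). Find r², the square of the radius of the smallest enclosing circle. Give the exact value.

4225/289

Side lengths²: PQ² = 50, PR² = 52, QR² = 26.
Since PR² = 52 < 50 + 26 = 76, the triangle is acute, so the smallest enclosing circle is the circumcircle.
Circumcentre = (22/17, -171/17), r² = 4225/289.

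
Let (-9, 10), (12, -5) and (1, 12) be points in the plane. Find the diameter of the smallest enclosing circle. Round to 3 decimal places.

Call the three points A, B, C in the order given.
Side lengths²: AB² = 666, AC² = 104, BC² = 410.
Since AB² = 666 ≥ 410 + 104 = 514, the angle opposite AB is not acute, so the smallest enclosing circle has AB as diameter.
Centre = midpoint of AB = (1.5, 2.5), r² = 666/4 = 166.5.
Diameter = 2r = 2√(166.5) ≈ 25.807.

25.807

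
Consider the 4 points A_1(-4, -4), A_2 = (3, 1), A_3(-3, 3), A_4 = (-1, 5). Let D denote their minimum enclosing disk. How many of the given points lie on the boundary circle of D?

3

A smallest enclosing disk is always determined by at most three of the input points on its boundary.
The minimum enclosing circle is determined by three boundary points: A_1, A_2, A_4.
Their circumcentre is (-1.75, 0.25) with r² = 23.125.
The farthest remaining point A_3 is at distance² 9.125 ≤ 23.125.
The points at distance exactly r from the centre are A_1, A_2, A_4 — 3 points.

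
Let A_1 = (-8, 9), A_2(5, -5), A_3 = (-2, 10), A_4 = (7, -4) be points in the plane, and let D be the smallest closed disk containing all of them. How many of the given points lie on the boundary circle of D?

2

By Welzl's lemma the MEC is supported by two points (diametrically opposite) or three points (on a circumcircle).
The farthest pair is A_1–A_4 with squared distance 394. The circle on this segment as diameter has centre (-0.5, 2.5) and r² = 394/4 = 98.5.
Check A_2: distance² to centre = 86.5 ≤ 98.5, so it lies inside.
All remaining points lie in this disk, and no smaller disk contains both endpoints, so this is the minimum enclosing circle.
The points at distance exactly r from the centre are A_1, A_4 — 2 points.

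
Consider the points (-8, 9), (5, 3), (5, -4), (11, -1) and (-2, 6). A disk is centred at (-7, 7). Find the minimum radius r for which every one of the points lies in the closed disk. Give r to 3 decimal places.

The required radius is the distance from (-7, 7) to the farthest point.
Squared distances: 5, 160, 265, 388, 26.
Maximum is 388, attained at (11, -1).
r = √388 ≈ 19.698.

19.698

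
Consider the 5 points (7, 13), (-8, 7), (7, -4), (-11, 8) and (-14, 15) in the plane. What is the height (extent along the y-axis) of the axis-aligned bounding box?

max y = 15, min y = -4, so height = 19.

19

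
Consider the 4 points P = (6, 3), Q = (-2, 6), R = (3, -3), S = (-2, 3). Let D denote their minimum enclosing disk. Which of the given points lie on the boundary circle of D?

The minimum enclosing circle is determined by three boundary points: P, Q, R.
Their circumcentre is (37/38, 67/38) with r² = 19345/722.
The farthest remaining point S is at distance² 7489/722 ≤ 19345/722.
The points at distance exactly r from the centre are P, Q, R — 3 points.

P, Q, R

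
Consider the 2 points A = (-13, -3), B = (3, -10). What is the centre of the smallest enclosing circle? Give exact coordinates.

The smallest circle enclosing two points has them as diameter endpoints.
Centre = midpoint = (-5, -6.5); r² = |AB|²/4 = 305/4 = 76.25.
Centre = (-5, -6.5).

(-5, -6.5)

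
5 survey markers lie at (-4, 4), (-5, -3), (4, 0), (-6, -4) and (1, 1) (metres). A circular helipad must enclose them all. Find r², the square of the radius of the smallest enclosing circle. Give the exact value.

2465/81

The minimum enclosing circle of a finite set is fixed by two of the points (as a diameter) or three (as a circumcircle).
The minimum enclosing circle is determined by three boundary points: (-4, 4), (4, 0), (-6, -4).
Their circumcentre is (-13/9, -8/9) with r² = 2465/81.
The farthest remaining point (-5, -3) is at distance² 1385/81 ≤ 2465/81.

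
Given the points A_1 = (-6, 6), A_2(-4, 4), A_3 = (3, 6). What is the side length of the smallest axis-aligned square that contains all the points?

The bounding box has width 9 and height 2.
An axis-aligned square enclosing the set must have side ≥ max(width, height).
So the minimum side is max(9, 2) = 9.

9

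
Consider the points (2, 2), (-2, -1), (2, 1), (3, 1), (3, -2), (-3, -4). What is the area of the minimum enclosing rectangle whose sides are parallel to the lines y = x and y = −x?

33

In coordinates u = x + y, v = x − y the rectangle is axis-aligned; the map (x,y)→(u,v) scales areas by 2.
u-values: 4, -3, 3, 4, 1, -7; range = 4 − (-7) = 11.
v-values: 0, -1, 1, 2, 5, 1; range = 5 − (-1) = 6.
Area = (11 × 6) / 2 = 33.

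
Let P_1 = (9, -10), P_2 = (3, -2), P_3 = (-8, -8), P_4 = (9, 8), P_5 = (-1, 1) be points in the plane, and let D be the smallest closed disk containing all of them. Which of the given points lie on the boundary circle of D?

P_1, P_3, P_4

The minimum enclosing circle is determined by three boundary points: P_1, P_3, P_4.
Their circumcentre is (49/34, -1) with r² = 159685/1156.
The farthest remaining point P_5 is at distance² 11513/1156 ≤ 159685/1156.
The points at distance exactly r from the centre are P_1, P_3, P_4 — 3 points.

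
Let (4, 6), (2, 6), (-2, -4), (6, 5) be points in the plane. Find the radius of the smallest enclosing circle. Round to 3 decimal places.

6.021

A smallest enclosing disk is always determined by at most three of the input points on its boundary.
The farthest pair is (-2, -4)–(6, 5) with squared distance 145. The circle on this segment as diameter has centre (2, 0.5) and r² = 145/4 = 36.25.
Check (4, 6): distance² to centre = 34.25 ≤ 36.25, so it lies inside.
All remaining points lie in this disk, and no smaller disk contains both endpoints, so this is the minimum enclosing circle.
r = √(36.25) ≈ 6.021.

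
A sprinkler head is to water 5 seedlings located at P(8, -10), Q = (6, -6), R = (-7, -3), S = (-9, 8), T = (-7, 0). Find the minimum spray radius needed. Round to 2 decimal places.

The minimum enclosing circle of a finite set is fixed by two of the points (as a diameter) or three (as a circumcircle).
The farthest pair is P–S with squared distance 613. The circle on this segment as diameter has centre (-0.5, -1) and r² = 613/4 = 153.25.
Check Q: distance² to centre = 67.25 ≤ 153.25, so it lies inside.
All remaining points lie in this disk, and no smaller disk contains both endpoints, so this is the minimum enclosing circle.
r = √(153.25) ≈ 12.38.

12.38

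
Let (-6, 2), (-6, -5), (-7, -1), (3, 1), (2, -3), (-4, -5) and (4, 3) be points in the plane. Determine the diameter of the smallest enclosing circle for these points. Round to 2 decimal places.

12.81

By Welzl's lemma the MEC is supported by two points (diametrically opposite) or three points (on a circumcircle).
The farthest pair is (-6, -5)–(4, 3) with squared distance 164. The circle on this segment as diameter has centre (-1, -1) and r² = 164/4 = 41.
Check (-6, 2): distance² to centre = 34 ≤ 41, so it lies inside.
All remaining points lie in this disk, and no smaller disk contains both endpoints, so this is the minimum enclosing circle.
Diameter = 2r = 2√41 ≈ 12.81.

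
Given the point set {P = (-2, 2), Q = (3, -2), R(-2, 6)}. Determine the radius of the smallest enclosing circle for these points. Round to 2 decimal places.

Side lengths²: PQ² = 41, PR² = 16, QR² = 89.
Since QR² = 89 ≥ 41 + 16 = 57, the angle opposite QR is not acute, so the smallest enclosing circle has QR as diameter.
Centre = midpoint of QR = (0.5, 2), r² = 89/4 = 22.25.
r = √(22.25) ≈ 4.72.

4.72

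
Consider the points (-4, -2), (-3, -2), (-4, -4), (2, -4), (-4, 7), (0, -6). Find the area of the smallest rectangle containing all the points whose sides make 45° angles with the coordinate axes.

93.5

In coordinates u = x + y, v = x − y the rectangle is axis-aligned; the map (x,y)→(u,v) scales areas by 2.
u-values: -6, -5, -8, -2, 3, -6; range = 3 − (-8) = 11.
v-values: -2, -1, 0, 6, -11, 6; range = 6 − (-11) = 17.
Area = (11 × 17) / 2 = 93.5.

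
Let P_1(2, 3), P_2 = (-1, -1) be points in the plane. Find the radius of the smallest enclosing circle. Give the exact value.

The smallest circle enclosing two points has them as diameter endpoints.
Centre = midpoint = (0.5, 1); r² = |P_1P_2|²/4 = 25/4 = 6.25.
r = √(6.25) = 2.5.

2.5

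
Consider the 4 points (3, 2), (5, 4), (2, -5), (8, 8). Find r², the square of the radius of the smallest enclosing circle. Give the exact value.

51.25

The minimum enclosing circle of a finite set is fixed by two of the points (as a diameter) or three (as a circumcircle).
The farthest pair is (2, -5)–(8, 8) with squared distance 205. The circle on this segment as diameter has centre (5, 1.5) and r² = 205/4 = 51.25.
Check (3, 2): distance² to centre = 4.25 ≤ 51.25, so it lies inside.
All remaining points lie in this disk, and no smaller disk contains both endpoints, so this is the minimum enclosing circle.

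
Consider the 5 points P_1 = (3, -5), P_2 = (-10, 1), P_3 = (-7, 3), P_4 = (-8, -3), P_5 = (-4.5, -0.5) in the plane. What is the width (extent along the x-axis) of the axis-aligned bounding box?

13

max x = 3, min x = -10, so width = 13.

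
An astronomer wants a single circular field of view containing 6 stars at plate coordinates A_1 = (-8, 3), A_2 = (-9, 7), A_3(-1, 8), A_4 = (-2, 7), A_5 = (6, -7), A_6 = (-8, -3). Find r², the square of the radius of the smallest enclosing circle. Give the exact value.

105.25

The minimum enclosing circle of a finite set is fixed by two of the points (as a diameter) or three (as a circumcircle).
The farthest pair is A_2–A_5 with squared distance 421. The circle on this segment as diameter has centre (-1.5, 0) and r² = 421/4 = 105.25.
Check A_1: distance² to centre = 51.25 ≤ 105.25, so it lies inside.
All remaining points lie in this disk, and no smaller disk contains both endpoints, so this is the minimum enclosing circle.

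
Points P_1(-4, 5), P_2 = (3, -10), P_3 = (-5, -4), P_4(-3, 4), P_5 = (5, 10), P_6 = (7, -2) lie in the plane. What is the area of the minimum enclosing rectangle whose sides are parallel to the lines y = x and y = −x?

264

In coordinates u = x + y, v = x − y the rectangle is axis-aligned; the map (x,y)→(u,v) scales areas by 2.
u-values: 1, -7, -9, 1, 15, 5; range = 15 − (-9) = 24.
v-values: -9, 13, -1, -7, -5, 9; range = 13 − (-9) = 22.
Area = (24 × 22) / 2 = 264.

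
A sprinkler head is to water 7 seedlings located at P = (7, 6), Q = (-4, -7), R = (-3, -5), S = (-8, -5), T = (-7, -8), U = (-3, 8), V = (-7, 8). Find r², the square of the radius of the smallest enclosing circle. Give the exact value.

The minimum enclosing circle is determined by three boundary points: P, T, V.
Their circumcentre is (-1, 0) with r² = 100.
The farthest remaining point S is at distance² 74 ≤ 100.

100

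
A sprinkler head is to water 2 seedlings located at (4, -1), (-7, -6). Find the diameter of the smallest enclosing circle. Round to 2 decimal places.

The smallest circle enclosing two points has them as diameter endpoints.
Centre = midpoint = (-1.5, -3.5); r² = |(4, -1)−(-7, -6)|²/4 = 146/4 = 36.5.
Diameter = 2r = 2√(36.5) ≈ 12.08.

12.08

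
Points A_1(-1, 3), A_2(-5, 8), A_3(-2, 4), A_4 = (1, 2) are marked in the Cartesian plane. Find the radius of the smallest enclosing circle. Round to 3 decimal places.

A smallest enclosing disk is always determined by at most three of the input points on its boundary.
The farthest pair is A_2–A_4 with squared distance 72. The circle on this segment as diameter has centre (-2, 5) and r² = 72/4 = 18.
Check A_1: distance² to centre = 5 ≤ 18, so it lies inside.
All remaining points lie in this disk, and no smaller disk contains both endpoints, so this is the minimum enclosing circle.
r = √18 ≈ 4.243.

4.243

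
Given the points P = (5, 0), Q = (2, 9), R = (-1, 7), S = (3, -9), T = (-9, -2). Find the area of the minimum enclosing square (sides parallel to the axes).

324

The bounding box has width 14 and height 18.
An axis-aligned square enclosing the set must have side ≥ max(width, height).
So the minimum side is max(14, 18) = 18.
Area = 18² = 324.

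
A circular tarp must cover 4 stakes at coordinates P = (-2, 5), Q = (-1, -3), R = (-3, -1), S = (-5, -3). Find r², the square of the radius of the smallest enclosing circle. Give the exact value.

The minimum enclosing circle of a finite set is fixed by two of the points (as a diameter) or three (as a circumcircle).
The minimum enclosing circle is determined by three boundary points: P, Q, S.
Their circumcentre is (-3, 0.8125) with r² = 18.53515625.
The farthest remaining point R is at distance² 3.28515625 ≤ 18.53515625.

18.53515625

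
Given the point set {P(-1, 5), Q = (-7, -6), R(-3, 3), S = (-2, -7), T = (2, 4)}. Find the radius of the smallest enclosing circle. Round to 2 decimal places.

6.73

The farthest pair is Q–T with squared distance 181. The circle on this segment as diameter has centre (-2.5, -1) and r² = 181/4 = 45.25.
Check P: distance² to centre = 38.25 ≤ 45.25, so it lies inside.
All remaining points lie in this disk, and no smaller disk contains both endpoints, so this is the minimum enclosing circle.
r = √(45.25) ≈ 6.73.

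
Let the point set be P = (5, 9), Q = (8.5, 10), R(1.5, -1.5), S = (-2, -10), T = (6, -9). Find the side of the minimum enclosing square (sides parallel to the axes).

20

The bounding box has width 10.5 and height 20.
An axis-aligned square enclosing the set must have side ≥ max(width, height).
So the minimum side is max(10.5, 20) = 20.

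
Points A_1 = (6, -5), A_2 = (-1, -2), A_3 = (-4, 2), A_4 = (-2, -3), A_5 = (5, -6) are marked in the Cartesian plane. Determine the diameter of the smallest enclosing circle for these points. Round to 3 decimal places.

A smallest enclosing disk is always determined by at most three of the input points on its boundary.
The farthest pair is A_1–A_3 with squared distance 149. The circle on this segment as diameter has centre (1, -1.5) and r² = 149/4 = 37.25.
Check A_2: distance² to centre = 4.25 ≤ 37.25, so it lies inside.
All remaining points lie in this disk, and no smaller disk contains both endpoints, so this is the minimum enclosing circle.
Diameter = 2r = 2√(37.25) ≈ 12.207.

12.207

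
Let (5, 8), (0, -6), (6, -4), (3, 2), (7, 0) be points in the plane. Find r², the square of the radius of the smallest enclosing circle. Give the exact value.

55.25

The farthest pair is (5, 8)–(0, -6) with squared distance 221. The circle on this segment as diameter has centre (2.5, 1) and r² = 221/4 = 55.25.
Check (6, -4): distance² to centre = 37.25 ≤ 55.25, so it lies inside.
All remaining points lie in this disk, and no smaller disk contains both endpoints, so this is the minimum enclosing circle.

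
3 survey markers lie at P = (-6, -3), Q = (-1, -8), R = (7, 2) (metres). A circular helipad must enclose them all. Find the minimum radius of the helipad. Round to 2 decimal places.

Side lengths²: PQ² = 50, PR² = 194, QR² = 164.
Since PR² = 194 < 164 + 50 = 214, the triangle is acute, so the smallest enclosing circle is the circumcircle.
Circumcentre = (7/9, -11/9), r² = 3977/81.
r = √(3977/81) ≈ 7.01.

7.01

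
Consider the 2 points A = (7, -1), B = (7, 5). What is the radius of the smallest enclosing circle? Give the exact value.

The smallest circle enclosing two points has them as diameter endpoints.
Centre = midpoint = (7, 2); r² = |AB|²/4 = 36/4 = 9.
r = √9 = 3.

3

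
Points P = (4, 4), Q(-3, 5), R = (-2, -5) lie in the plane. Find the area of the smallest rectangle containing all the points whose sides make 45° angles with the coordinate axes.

82.5

In coordinates u = x + y, v = x − y the rectangle is axis-aligned; the map (x,y)→(u,v) scales areas by 2.
u-values: 8, 2, -7; range = 8 − (-7) = 15.
v-values: 0, -8, 3; range = 3 − (-8) = 11.
Area = (15 × 11) / 2 = 82.5.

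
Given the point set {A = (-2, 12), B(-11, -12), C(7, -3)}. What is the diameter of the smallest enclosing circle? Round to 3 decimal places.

Side lengths²: AB² = 657, AC² = 306, BC² = 405.
Since AB² = 657 < 405 + 306 = 711, the triangle is acute, so the smallest enclosing circle is the circumcircle.
Circumcentre = (-145/26, -9/26), r² = 55845/338.
Diameter = 2r = 2√(55845/338) ≈ 25.708.

25.708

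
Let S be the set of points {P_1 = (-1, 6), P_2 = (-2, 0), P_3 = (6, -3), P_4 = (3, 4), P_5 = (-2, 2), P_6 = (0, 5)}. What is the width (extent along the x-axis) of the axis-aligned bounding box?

max x = 6, min x = -2, so width = 8.

8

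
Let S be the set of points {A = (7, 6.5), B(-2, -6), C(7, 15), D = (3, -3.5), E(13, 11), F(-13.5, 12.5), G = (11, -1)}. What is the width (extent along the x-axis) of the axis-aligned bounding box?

max x = 13, min x = -13.5, so width = 26.5.

26.5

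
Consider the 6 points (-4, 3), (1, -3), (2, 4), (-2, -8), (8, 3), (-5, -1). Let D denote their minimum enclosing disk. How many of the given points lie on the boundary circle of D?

The minimum enclosing circle is determined by three boundary points: (-4, 3), (-2, -8), (8, 3).
Their circumcentre is (2, -35/22) with r² = 27625/484.
The farthest remaining point (-5, -1) is at distance² 23885/484 ≤ 27625/484.
The points at distance exactly r from the centre are (-4, 3), (-2, -8), (8, 3) — 3 points.

3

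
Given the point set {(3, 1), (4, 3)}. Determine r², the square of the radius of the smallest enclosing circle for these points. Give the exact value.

The smallest circle enclosing two points has them as diameter endpoints.
Centre = midpoint = (3.5, 2); r² = |(3, 1)−(4, 3)|²/4 = 5/4 = 1.25.

1.25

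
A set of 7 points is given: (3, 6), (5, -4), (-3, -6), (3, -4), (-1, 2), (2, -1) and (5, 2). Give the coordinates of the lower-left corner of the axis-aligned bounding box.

(-3, -6)

x-range [-3, 5], y-range [-6, 6].
The lower-left corner is (-3, -6).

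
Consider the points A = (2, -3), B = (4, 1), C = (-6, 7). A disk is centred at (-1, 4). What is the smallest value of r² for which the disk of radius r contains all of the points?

58

The required radius is the distance from (-1, 4) to the farthest point.
Squared distances: 58, 34, 34.
Maximum is 58, attained at A.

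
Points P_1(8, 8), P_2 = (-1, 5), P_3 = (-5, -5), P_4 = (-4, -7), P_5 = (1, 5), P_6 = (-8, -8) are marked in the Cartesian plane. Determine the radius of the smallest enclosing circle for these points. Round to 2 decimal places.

11.31

A smallest enclosing disk is always determined by at most three of the input points on its boundary.
The farthest pair is P_1–P_6 with squared distance 512. The circle on this segment as diameter has centre (0, 0) and r² = 512/4 = 128.
Check P_2: distance² to centre = 26 ≤ 128, so it lies inside.
All remaining points lie in this disk, and no smaller disk contains both endpoints, so this is the minimum enclosing circle.
r = √128 ≈ 11.31.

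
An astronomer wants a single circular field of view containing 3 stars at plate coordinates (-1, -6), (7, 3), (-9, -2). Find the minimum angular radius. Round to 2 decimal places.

Call the three points A, B, C in the order given.
Side lengths²: AB² = 145, AC² = 80, BC² = 281.
Since BC² = 281 ≥ 145 + 80 = 225, the angle opposite BC is not acute, so the smallest enclosing circle has BC as diameter.
Centre = midpoint of BC = (-1, 0.5), r² = 281/4 = 70.25.
r = √(70.25) ≈ 8.38.

8.38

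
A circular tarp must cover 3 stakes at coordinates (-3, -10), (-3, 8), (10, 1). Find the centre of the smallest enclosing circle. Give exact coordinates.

(7/13, -1)

Call the three points A, B, C in the order given.
Side lengths²: AB² = 324, AC² = 290, BC² = 218.
Since AB² = 324 < 290 + 218 = 508, the triangle is acute, so the smallest enclosing circle is the circumcircle.
Circumcentre = (7/13, -1), r² = 15805/169.
Centre = (7/13, -1).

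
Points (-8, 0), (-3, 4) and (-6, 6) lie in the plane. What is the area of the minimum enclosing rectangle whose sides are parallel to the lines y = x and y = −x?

22.5

In coordinates u = x + y, v = x − y the rectangle is axis-aligned; the map (x,y)→(u,v) scales areas by 2.
u-values: -8, 1, 0; range = 1 − (-8) = 9.
v-values: -8, -7, -12; range = -7 − (-12) = 5.
Area = (9 × 5) / 2 = 22.5.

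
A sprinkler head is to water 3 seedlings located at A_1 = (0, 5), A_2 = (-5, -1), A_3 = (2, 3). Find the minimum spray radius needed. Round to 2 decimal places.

Side lengths²: A_1A_2² = 61, A_1A_3² = 8, A_2A_3² = 65.
Since A_2A_3² = 65 < 61 + 8 = 69, the triangle is acute, so the smallest enclosing circle is the circumcircle.
Circumcentre = (-37/22, 29/22), r² = 3965/242.
r = √(3965/242) ≈ 4.05.

4.05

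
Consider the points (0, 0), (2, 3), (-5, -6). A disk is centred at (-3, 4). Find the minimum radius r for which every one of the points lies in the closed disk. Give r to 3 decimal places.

The required radius is the distance from (-3, 4) to the farthest point.
Squared distances: 25, 26, 104.
Maximum is 104, attained at (-5, -6).
r = √104 ≈ 10.198.

10.198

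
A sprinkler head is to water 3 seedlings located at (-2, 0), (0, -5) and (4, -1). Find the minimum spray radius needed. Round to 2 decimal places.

Call the three points A, B, C in the order given.
Side lengths²: AB² = 29, AC² = 37, BC² = 32.
Since AC² = 37 < 32 + 29 = 61, the triangle is acute, so the smallest enclosing circle is the circumcircle.
Circumcentre = (11/14, -25/14), r² = 1073/98.
r = √(1073/98) ≈ 3.31.

3.31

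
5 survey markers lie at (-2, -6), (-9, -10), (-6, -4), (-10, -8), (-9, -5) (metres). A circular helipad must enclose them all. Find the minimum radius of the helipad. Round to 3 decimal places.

4.129

A smallest enclosing disk is always determined by at most three of the input points on its boundary.
The minimum enclosing circle is determined by three boundary points: (-2, -6), (-9, -10), (-10, -8).
Their circumcentre is (-107/18, -65/9) with r² = 5525/324.
The farthest remaining point (-9, -5) is at distance² 4625/324 ≤ 5525/324.
r = √(5525/324) ≈ 4.129.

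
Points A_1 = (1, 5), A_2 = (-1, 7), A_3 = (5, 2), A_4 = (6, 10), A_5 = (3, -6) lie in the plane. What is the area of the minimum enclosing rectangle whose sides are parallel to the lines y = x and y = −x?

161.5

In coordinates u = x + y, v = x − y the rectangle is axis-aligned; the map (x,y)→(u,v) scales areas by 2.
u-values: 6, 6, 7, 16, -3; range = 16 − (-3) = 19.
v-values: -4, -8, 3, -4, 9; range = 9 − (-8) = 17.
Area = (19 × 17) / 2 = 161.5.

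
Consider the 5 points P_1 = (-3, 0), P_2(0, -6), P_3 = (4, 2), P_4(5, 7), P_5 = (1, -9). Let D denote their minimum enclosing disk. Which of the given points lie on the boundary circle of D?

A smallest enclosing disk is always determined by at most three of the input points on its boundary.
The farthest pair is P_4–P_5 with squared distance 272. The circle on this segment as diameter has centre (3, -1) and r² = 272/4 = 68.
Check P_1: distance² to centre = 37 ≤ 68, so it lies inside.
All remaining points lie in this disk, and no smaller disk contains both endpoints, so this is the minimum enclosing circle.
The points at distance exactly r from the centre are P_4, P_5 — 2 points.

P_4, P_5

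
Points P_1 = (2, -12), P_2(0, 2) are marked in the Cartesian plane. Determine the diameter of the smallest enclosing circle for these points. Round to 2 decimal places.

14.14

The smallest circle enclosing two points has them as diameter endpoints.
Centre = midpoint = (1, -5); r² = |P_1P_2|²/4 = 200/4 = 50.
Diameter = 2r = 2√50 ≈ 14.14.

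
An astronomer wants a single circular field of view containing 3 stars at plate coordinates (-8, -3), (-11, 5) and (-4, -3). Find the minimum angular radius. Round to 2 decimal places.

Call the three points A, B, C in the order given.
Side lengths²: AB² = 73, AC² = 16, BC² = 113.
Since BC² = 113 ≥ 73 + 16 = 89, the angle opposite BC is not acute, so the smallest enclosing circle has BC as diameter.
Centre = midpoint of BC = (-7.5, 1), r² = 113/4 = 28.25.
r = √(28.25) ≈ 5.32.

5.32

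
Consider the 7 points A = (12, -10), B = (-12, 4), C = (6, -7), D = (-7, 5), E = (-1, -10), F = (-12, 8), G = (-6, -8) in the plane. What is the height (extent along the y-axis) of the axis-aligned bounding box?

max y = 8, min y = -10, so height = 18.

18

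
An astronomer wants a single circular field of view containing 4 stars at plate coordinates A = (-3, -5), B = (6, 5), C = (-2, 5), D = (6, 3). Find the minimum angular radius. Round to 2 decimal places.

By Welzl's lemma the MEC is supported by two points (diametrically opposite) or three points (on a circumcircle).
The farthest pair is A–B with squared distance 181. The circle on this segment as diameter has centre (1.5, 0) and r² = 181/4 = 45.25.
Check C: distance² to centre = 37.25 ≤ 45.25, so it lies inside.
All remaining points lie in this disk, and no smaller disk contains both endpoints, so this is the minimum enclosing circle.
r = √(45.25) ≈ 6.73.

6.73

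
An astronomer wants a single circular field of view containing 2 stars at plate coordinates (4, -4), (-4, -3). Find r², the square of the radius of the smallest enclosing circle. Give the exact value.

The smallest circle enclosing two points has them as diameter endpoints.
Centre = midpoint = (0, -3.5); r² = |(4, -4)−(-4, -3)|²/4 = 65/4 = 16.25.

16.25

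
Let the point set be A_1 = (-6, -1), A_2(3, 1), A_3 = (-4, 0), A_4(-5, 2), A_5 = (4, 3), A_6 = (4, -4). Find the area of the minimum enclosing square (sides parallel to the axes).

The bounding box has width 10 and height 7.
An axis-aligned square enclosing the set must have side ≥ max(width, height).
So the minimum side is max(10, 7) = 10.
Area = 10² = 100.

100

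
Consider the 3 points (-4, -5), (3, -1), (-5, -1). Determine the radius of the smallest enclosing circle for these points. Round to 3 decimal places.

4.155

Call the three points A, B, C in the order given.
Side lengths²: AB² = 65, AC² = 17, BC² = 64.
Since AB² = 65 < 64 + 17 = 81, the triangle is acute, so the smallest enclosing circle is the circumcircle.
Circumcentre = (-1, -2.125), r² = 17.265625.
r = √(17.265625) ≈ 4.155.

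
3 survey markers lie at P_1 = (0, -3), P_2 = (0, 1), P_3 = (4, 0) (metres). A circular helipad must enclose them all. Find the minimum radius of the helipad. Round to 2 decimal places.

Side lengths²: P_1P_2² = 16, P_1P_3² = 25, P_2P_3² = 17.
Since P_1P_3² = 25 < 17 + 16 = 33, the triangle is acute, so the smallest enclosing circle is the circumcircle.
Circumcentre = (1.625, -1), r² = 6.640625.
r = √(6.640625) ≈ 2.58.

2.58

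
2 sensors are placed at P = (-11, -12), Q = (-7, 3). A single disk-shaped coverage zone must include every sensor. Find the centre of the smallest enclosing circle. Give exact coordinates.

(-9, -4.5)

The smallest circle enclosing two points has them as diameter endpoints.
Centre = midpoint = (-9, -4.5); r² = |PQ|²/4 = 241/4 = 60.25.
Centre = (-9, -4.5).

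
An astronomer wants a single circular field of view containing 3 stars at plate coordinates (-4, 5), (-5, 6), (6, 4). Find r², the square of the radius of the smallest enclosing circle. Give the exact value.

Call the three points A, B, C in the order given.
Side lengths²: AB² = 2, AC² = 101, BC² = 125.
Since BC² = 125 ≥ 101 + 2 = 103, the angle opposite BC is not acute, so the smallest enclosing circle has BC as diameter.
Centre = midpoint of BC = (0.5, 5), r² = 125/4 = 31.25.

31.25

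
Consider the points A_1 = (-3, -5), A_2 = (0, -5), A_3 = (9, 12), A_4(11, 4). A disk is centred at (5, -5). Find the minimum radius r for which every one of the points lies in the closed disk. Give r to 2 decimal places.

17.46

The required radius is the distance from (5, -5) to the farthest point.
Squared distances: 64, 25, 305, 117.
Maximum is 305, attained at A_3.
r = √305 ≈ 17.46.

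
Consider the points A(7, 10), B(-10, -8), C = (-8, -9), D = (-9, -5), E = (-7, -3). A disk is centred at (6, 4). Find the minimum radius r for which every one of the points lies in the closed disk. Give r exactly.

20

The required radius is the distance from (6, 4) to the farthest point.
Squared distances: 37, 400, 365, 306, 218.
Maximum is 400, attained at B.
r = √400 = 20.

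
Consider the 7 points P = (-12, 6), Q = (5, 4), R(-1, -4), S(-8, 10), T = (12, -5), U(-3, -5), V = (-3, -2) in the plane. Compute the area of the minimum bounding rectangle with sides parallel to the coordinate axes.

x ranges over [-12, 12], width 24.
y ranges over [-5, 10], height 15.
Area = 24 × 15 = 360.

360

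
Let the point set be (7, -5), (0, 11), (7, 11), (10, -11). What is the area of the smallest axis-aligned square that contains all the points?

484

The bounding box has width 10 and height 22.
An axis-aligned square enclosing the set must have side ≥ max(width, height).
So the minimum side is max(10, 22) = 22.
Area = 22² = 484.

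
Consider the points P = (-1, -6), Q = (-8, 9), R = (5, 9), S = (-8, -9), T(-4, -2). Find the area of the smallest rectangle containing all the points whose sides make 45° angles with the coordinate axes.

In coordinates u = x + y, v = x − y the rectangle is axis-aligned; the map (x,y)→(u,v) scales areas by 2.
u-values: -7, 1, 14, -17, -6; range = 14 − (-17) = 31.
v-values: 5, -17, -4, 1, -2; range = 5 − (-17) = 22.
Area = (31 × 22) / 2 = 341.

341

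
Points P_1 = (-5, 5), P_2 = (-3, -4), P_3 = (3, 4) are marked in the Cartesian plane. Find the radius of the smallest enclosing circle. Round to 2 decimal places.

5.31

Side lengths²: P_1P_2² = 85, P_1P_3² = 65, P_2P_3² = 100.
Since P_2P_3² = 100 < 85 + 65 = 150, the triangle is acute, so the smallest enclosing circle is the circumcircle.
Circumcentre = (-10/7, 15/14), r² = 5525/196.
r = √(5525/196) ≈ 5.31.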